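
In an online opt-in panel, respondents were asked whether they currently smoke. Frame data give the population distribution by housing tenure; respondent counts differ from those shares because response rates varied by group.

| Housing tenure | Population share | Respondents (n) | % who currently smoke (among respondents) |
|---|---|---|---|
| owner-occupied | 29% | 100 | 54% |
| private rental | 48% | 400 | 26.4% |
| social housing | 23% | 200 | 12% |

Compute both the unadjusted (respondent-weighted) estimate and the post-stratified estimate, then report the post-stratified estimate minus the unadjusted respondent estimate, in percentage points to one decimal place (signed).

+4.9 percentage points

Unadjusted (pooled respondent) estimate weights by respondent counts:
  (100/700)×54 + (400/700)×26.4 + (200/700)×12 = 26.2286%
Post-stratified estimate weights by population shares:
  0.29×54 + 0.48×26.4 + 0.23×12 = 31.092%
Difference = 31.092 − 26.2286 = 4.8634 pp.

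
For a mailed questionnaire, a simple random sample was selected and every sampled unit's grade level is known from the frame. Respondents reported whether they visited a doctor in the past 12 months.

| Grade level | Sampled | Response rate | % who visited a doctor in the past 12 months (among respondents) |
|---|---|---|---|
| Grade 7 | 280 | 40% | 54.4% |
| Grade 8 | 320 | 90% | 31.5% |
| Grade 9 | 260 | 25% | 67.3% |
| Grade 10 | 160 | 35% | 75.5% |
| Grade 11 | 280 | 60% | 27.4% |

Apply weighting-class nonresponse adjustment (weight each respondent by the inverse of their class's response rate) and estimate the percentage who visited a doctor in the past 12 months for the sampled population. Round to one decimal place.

With weight = n_sampled/n_responded per class, the weighted class total is n_sampled:
  Grade 7: 280 × 54.4 = 15,232
  Grade 8: 320 × 31.5 = 10,080
  Grade 9: 260 × 67.3 = 17,498
  Grade 10: 160 × 75.5 = 12,080
  Grade 11: 280 × 27.4 = 7672
Adjusted estimate = 62,562 / 1,300 = 48.1246 → 48.1%.

48.1%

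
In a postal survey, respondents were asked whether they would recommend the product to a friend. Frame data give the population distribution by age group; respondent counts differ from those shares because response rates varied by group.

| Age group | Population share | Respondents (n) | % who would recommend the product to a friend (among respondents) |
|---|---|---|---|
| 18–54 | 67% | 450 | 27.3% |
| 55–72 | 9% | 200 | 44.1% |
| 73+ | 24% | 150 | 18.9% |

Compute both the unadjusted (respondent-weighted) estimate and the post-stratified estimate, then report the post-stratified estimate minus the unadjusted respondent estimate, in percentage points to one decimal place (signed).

-3.1 percentage points

Naive respondent-only estimate (weights = respondent counts):
  (450/800)×27.3 + (200/800)×44.1 + (150/800)×18.9 = 29.925%
Reweighting by population age group shares:
  0.67×27.3 + 0.09×44.1 + 0.24×18.9 = 26.796%
Difference = 26.796 − 29.925 = -3.129 pp.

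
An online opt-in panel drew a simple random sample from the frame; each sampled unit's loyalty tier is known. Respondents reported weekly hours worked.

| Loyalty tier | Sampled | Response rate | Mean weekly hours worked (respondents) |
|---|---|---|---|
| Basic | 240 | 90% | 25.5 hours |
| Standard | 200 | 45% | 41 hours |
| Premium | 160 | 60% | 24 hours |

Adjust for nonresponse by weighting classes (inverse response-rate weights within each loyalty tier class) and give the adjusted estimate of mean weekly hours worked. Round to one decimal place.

Weighting each respondent by the inverse class response rate inflates each class back to its sampled size, so the class weight is n_sampled:
  Basic: 240 × 25.5 = 6120
  Standard: 200 × 41 = 8200
  Premium: 160 × 24 = 3840
Adjusted estimate = 18,160 / 600 = 30.2667 → 30.3.

30.3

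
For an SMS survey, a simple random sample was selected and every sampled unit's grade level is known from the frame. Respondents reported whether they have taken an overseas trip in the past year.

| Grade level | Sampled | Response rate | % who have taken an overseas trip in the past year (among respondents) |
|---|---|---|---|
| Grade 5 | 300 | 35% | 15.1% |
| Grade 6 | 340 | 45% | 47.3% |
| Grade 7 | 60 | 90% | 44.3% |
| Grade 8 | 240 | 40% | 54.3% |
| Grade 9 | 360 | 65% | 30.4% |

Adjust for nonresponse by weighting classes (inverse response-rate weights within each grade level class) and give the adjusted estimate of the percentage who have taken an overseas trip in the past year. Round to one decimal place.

Inverse-response-rate weighting restores each class to its sampled count, so class totals weight by n_sampled:
  Grade 5: 300 × 15.1 = 4530
  Grade 6: 340 × 47.3 = 16082
  Grade 7: 60 × 44.3 = 2658
  Grade 8: 240 × 54.3 = 13,032
  Grade 9: 360 × 30.4 = 10,944
Adjusted estimate = 47,246 / 1,300 = 36.3431 → 36.3%.

36.3%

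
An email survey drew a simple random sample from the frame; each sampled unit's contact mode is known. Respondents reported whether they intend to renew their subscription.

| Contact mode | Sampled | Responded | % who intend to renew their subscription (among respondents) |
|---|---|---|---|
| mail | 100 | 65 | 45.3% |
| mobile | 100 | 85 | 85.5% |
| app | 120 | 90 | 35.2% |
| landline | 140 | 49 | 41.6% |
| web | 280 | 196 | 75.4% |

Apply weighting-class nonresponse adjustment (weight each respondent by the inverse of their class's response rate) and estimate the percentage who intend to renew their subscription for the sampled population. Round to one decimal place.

Response rates by class: mail 65/100 = 65%, mobile 85/100 = 85%, app 90/120 = 75%, landline 49/140 = 35%, web 196/280 = 70%.
Each respondent's weight = sampled/responded in their class; summing within a class gives n_sampled, so:
  mail: 100 × 45.3 = 4530
  mobile: 100 × 85.5 = 8550
  app: 120 × 35.2 = 4224
  landline: 140 × 41.6 = 5824
  web: 280 × 75.4 = 21,112
Adjusted estimate = 44,240 / 740 = 59.7838 → 59.8%.

59.8%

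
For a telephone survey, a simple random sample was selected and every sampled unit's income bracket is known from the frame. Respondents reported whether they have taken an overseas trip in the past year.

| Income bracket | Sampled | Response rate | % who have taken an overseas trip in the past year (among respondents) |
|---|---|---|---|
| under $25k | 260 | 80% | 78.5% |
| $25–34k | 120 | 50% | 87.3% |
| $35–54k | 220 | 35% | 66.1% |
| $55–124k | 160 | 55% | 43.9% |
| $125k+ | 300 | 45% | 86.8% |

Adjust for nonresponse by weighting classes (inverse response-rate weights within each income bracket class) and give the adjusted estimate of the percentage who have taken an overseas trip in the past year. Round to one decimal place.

Each respondent's weight = sampled/responded in their class; summing within a class gives n_sampled, so:
  under $25k: 260 × 78.5 = 20,410
  $25–34k: 120 × 87.3 = 10,476
  $35–54k: 220 × 66.1 = 14542
  $55–124k: 160 × 43.9 = 7024
  $125k+: 300 × 86.8 = 26,040
Adjusted estimate = 78,492 / 1,060 = 74.0491 → 74.0%.

74.0%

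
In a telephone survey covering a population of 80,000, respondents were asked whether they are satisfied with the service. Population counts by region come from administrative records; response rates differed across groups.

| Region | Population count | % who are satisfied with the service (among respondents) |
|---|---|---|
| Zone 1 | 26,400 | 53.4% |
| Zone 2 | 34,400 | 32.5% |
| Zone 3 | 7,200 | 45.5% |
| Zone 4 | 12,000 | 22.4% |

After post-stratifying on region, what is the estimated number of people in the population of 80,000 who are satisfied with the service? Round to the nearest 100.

Each cell contributes its population count × the respondent rate:
  Zone 1: 26,400 × 53.4% = 14097.6
  Zone 2: 34,400 × 32.5% = 11,180
  Zone 3: 7,200 × 45.5% = 3276
  Zone 4: 12,000 × 22.4% = 2688
Estimated total = 31241.6 → 31,200.

31,200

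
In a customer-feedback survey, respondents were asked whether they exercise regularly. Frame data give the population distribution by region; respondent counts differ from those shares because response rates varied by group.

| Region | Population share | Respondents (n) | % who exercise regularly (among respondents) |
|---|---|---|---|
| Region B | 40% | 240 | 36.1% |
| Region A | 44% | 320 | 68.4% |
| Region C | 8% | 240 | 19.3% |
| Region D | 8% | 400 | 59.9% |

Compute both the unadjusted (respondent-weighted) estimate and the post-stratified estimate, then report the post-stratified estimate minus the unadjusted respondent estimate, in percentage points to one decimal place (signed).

+1.6 percentage points

Without adjustment, the pooled respondent share is:
  (240/1200)×36.1 + (320/1200)×68.4 + (240/1200)×19.3 + (400/1200)×59.9 = 49.2867%
Post-stratified estimate weights by population shares:
  0.4×36.1 + 0.44×68.4 + 0.08×19.3 + 0.08×59.9 = 50.872%
Difference = 50.872 − 49.2867 = 1.5853 pp.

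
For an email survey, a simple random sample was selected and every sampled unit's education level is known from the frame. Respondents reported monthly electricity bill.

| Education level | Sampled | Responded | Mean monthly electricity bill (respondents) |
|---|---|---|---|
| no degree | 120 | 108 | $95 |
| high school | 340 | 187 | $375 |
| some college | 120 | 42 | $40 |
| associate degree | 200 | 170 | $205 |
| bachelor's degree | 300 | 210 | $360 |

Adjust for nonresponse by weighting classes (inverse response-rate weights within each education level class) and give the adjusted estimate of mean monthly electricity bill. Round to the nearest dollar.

$271

Response rates by class: no degree 108/120 = 90%, high school 187/340 = 55%, some college 42/120 = 35%, associate degree 170/200 = 85%, bachelor's degree 210/300 = 70%.
With weight = n_sampled/n_responded per class, the weighted class total is n_sampled:
  no degree: 120 × 95 = 11,400
  high school: 340 × 375 = 127,500
  some college: 120 × 40 = 4800
  associate degree: 200 × 205 = 41,000
  bachelor's degree: 300 × 360 = 108,000
Adjusted estimate = 292,700 / 1,080 = 271.019 → $271.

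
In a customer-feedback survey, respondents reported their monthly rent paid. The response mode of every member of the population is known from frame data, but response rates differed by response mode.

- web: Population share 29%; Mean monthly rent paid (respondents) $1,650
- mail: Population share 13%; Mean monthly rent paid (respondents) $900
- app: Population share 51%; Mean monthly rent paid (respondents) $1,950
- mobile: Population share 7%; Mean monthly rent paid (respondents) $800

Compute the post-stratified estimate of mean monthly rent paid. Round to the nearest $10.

Reweight to the known response mode distribution:
  web: 0.29 × 1650 = 478.5
  mail: 0.13 × 900 = 117
  app: 0.51 × 1950 = 994.5
  mobile: 0.07 × 800 = 56
Post-stratified estimate = 1646 → $1,650.

$1,650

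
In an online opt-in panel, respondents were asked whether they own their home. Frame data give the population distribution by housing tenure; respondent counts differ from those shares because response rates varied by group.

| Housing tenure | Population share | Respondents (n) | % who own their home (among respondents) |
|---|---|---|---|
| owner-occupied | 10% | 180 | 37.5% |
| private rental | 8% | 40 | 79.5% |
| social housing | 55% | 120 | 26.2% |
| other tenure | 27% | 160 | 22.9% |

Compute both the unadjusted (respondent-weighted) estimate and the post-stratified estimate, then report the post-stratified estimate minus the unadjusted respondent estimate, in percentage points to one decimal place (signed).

-2.8 percentage points

Unadjusted (pooled respondent) estimate weights by respondent counts:
  (180/500)×37.5 + (40/500)×79.5 + (120/500)×26.2 + (160/500)×22.9 = 33.476%
Post-stratified estimate weights by population shares:
  0.1×37.5 + 0.08×79.5 + 0.55×26.2 + 0.27×22.9 = 30.703%
Difference = 30.703 − 33.476 = -2.773 pp.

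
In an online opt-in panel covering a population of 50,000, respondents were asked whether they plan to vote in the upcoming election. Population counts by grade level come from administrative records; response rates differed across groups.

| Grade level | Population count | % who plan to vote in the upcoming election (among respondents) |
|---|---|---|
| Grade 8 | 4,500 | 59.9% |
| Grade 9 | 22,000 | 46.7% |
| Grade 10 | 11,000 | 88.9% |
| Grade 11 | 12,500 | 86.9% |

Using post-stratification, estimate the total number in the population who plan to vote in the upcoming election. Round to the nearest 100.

Apply each group's respondent rate to its population count:
  Grade 8: 4,500 × 59.9% = 2695.5
  Grade 9: 22,000 × 46.7% = 10,274
  Grade 10: 11,000 × 88.9% = 9779
  Grade 11: 12,500 × 86.9% = 10862.5
Estimated total = 33,611 → 33,600.

33,600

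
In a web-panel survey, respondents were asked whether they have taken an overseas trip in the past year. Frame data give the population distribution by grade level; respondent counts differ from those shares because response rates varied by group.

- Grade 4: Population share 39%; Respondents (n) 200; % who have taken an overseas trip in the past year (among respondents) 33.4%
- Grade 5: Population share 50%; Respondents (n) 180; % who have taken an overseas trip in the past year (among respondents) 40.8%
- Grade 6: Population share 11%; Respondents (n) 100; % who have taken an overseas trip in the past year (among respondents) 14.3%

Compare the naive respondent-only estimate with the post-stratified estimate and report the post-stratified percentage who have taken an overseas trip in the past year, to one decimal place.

35.0%

Without adjustment, the pooled respondent share is:
  (200/480)×33.4 + (180/480)×40.8 + (100/480)×14.3 = 32.1958%
Reweighting by population grade level shares:
  0.39×33.4 + 0.5×40.8 + 0.11×14.3 = 34.999%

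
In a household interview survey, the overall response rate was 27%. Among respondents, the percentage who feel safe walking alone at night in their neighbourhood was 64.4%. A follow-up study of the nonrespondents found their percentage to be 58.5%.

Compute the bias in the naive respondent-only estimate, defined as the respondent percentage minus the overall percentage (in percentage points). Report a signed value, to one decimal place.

Nonresponse fraction = 1 − 0.27 = 0.73.
Bias = (nonresponse fraction) × (respondent percentage − nonrespondent percentage)
     = 0.73 × (64.4 − 58.5) = 0.73 × 5.9 = 4.307.

+4.3 percentage points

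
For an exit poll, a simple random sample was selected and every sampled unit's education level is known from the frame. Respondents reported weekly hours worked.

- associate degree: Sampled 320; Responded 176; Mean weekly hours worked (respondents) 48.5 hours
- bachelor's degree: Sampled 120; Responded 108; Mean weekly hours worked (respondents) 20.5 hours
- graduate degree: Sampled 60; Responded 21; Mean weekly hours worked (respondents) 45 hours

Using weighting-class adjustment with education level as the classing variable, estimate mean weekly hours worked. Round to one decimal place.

Class response rates: associate degree 176/320 = 55%, bachelor's degree 108/120 = 90%, graduate degree 21/60 = 35%.
Weighting each respondent by the inverse class response rate inflates each class back to its sampled size, so the class weight is n_sampled:
  associate degree: 320 × 48.5 = 15,520
  bachelor's degree: 120 × 20.5 = 2460
  graduate degree: 60 × 45 = 2700
Adjusted estimate = 20,680 / 500 = 41.36 → 41.4.

41.4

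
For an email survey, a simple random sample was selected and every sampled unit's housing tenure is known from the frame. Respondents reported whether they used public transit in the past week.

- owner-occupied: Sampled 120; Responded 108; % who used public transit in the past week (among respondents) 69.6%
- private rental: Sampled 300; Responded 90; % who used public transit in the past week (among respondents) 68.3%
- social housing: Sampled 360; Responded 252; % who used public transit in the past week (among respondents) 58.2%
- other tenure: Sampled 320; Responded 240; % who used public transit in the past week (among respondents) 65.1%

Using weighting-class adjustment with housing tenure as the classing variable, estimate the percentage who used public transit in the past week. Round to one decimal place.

Response rates by class: owner-occupied 108/120 = 90%, private rental 90/300 = 30%, social housing 252/360 = 70%, other tenure 240/320 = 75%.
Inverse-response-rate weighting restores each class to its sampled count, so class totals weight by n_sampled:
  owner-occupied: 120 × 69.6 = 8352
  private rental: 300 × 68.3 = 20,490
  social housing: 360 × 58.2 = 20,952
  other tenure: 320 × 65.1 = 20,832
Adjusted estimate = 70,626 / 1,100 = 64.2055 → 64.2%.

64.2%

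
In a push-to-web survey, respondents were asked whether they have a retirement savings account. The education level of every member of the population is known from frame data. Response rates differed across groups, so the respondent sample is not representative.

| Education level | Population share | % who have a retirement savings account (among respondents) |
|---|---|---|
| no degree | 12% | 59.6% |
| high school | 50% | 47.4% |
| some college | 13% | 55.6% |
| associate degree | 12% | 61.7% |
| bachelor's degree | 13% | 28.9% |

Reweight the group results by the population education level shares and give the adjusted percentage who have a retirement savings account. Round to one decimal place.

49.2%

Post-stratification weights by population share, not respondent share:
  no degree: 0.12 × 59.6 = 7.152
  high school: 0.5 × 47.4 = 23.7
  some college: 0.13 × 55.6 = 7.228
  associate degree: 0.12 × 61.7 = 7.404
  bachelor's degree: 0.13 × 28.9 = 3.757
Post-stratified estimate = 49.241 → 49.2%.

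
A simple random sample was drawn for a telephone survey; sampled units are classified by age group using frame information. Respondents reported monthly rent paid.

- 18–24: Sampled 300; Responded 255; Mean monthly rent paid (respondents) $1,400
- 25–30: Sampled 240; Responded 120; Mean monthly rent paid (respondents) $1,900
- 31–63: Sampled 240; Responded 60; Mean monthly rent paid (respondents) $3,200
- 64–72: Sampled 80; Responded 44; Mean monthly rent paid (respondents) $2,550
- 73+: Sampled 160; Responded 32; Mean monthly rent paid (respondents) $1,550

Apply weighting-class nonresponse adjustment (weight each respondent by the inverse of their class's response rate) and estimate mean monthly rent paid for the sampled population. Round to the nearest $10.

Response rates by class: 18–24 255/300 = 85%, 25–30 120/240 = 50%, 31–63 60/240 = 25%, 64–72 44/80 = 55%, 73+ 32/160 = 20%.
Weighting each respondent by the inverse class response rate inflates each class back to its sampled size, so the class weight is n_sampled:
  18–24: 300 × 1400 = 420,000
  25–30: 240 × 1900 = 456,000
  31–63: 240 × 3200 = 768,000
  64–72: 80 × 2550 = 204,000
  73+: 160 × 1550 = 248,000
Adjusted estimate = 2,096,000 / 1,020 = 2054.9 → $2,050.

$2,050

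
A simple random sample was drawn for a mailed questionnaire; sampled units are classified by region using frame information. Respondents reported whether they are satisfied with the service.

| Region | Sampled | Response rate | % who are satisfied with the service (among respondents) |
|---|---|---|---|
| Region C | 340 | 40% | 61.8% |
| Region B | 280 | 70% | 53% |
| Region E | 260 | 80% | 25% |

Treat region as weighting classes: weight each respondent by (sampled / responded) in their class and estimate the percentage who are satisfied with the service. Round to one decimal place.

48.1%

Weighting each respondent by the inverse class response rate inflates each class back to its sampled size, so the class weight is n_sampled:
  Region C: 340 × 61.8 = 21,012
  Region B: 280 × 53 = 14,840
  Region E: 260 × 25 = 6500
Adjusted estimate = 42,352 / 880 = 48.1273 → 48.1%.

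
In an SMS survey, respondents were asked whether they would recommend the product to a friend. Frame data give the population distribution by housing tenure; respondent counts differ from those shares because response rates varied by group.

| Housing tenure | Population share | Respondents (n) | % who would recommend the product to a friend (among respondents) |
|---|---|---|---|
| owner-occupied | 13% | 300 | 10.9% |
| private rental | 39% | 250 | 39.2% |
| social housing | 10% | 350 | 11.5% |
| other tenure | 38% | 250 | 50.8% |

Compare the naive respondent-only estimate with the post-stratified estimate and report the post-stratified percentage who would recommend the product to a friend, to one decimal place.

37.2%

Unadjusted (pooled respondent) estimate weights by respondent counts:
  (300/1150)×10.9 + (250/1150)×39.2 + (350/1150)×11.5 + (250/1150)×50.8 = 25.9087%
Post-stratified estimate weights by population shares:
  0.13×10.9 + 0.39×39.2 + 0.1×11.5 + 0.38×50.8 = 37.159%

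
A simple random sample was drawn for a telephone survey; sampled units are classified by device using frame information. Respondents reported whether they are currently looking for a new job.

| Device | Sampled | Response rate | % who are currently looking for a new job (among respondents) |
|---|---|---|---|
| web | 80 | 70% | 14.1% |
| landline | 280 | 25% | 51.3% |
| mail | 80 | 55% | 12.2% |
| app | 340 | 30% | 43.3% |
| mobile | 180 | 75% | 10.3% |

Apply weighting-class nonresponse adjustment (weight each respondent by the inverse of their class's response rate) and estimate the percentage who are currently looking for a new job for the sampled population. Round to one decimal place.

With weight = n_sampled/n_responded per class, the weighted class total is n_sampled:
  web: 80 × 14.1 = 1128
  landline: 280 × 51.3 = 14,364
  mail: 80 × 12.2 = 976
  app: 340 × 43.3 = 14722
  mobile: 180 × 10.3 = 1854
Adjusted estimate = 33,044 / 960 = 34.4208 → 34.4%.

34.4%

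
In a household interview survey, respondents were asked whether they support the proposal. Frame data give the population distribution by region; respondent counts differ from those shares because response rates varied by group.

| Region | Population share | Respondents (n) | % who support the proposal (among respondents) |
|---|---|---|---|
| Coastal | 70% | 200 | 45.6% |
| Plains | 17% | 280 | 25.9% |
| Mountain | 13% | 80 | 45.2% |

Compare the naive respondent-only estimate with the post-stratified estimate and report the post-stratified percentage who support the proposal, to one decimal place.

42.2%

Naive respondent-only estimate (weights = respondent counts):
  (200/560)×45.6 + (280/560)×25.9 + (80/560)×45.2 = 35.6929%
Post-stratified estimate weights by population shares:
  0.7×45.6 + 0.17×25.9 + 0.13×45.2 = 42.199%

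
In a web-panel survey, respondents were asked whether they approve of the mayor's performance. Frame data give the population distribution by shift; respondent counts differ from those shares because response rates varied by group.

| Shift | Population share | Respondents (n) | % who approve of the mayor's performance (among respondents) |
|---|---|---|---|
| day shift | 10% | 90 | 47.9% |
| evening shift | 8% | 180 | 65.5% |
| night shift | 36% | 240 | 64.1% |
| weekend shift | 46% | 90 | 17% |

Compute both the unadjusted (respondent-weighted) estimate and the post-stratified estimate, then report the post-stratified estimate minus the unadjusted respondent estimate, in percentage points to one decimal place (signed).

Without adjustment, the pooled respondent share is:
  (90/600)×47.9 + (180/600)×65.5 + (240/600)×64.1 + (90/600)×17 = 55.025%
Post-stratifying to population shares instead:
  0.1×47.9 + 0.08×65.5 + 0.36×64.1 + 0.46×17 = 40.926%
Difference = 40.926 − 55.025 = -14.099 pp.

-14.1 percentage points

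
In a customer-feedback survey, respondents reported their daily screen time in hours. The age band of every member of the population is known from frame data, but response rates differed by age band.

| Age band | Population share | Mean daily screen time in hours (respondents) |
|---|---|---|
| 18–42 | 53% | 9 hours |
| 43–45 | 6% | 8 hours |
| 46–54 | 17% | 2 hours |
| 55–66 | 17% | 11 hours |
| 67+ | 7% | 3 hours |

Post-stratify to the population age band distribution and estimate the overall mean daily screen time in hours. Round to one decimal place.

7.7

Each cell contributes population-share × respondent value:
  18–42: 0.53 × 9 = 4.77
  43–45: 0.06 × 8 = 0.48
  46–54: 0.17 × 2 = 0.34
  55–66: 0.17 × 11 = 1.87
  67+: 0.07 × 3 = 0.21
Post-stratified estimate = 7.67 → 7.7.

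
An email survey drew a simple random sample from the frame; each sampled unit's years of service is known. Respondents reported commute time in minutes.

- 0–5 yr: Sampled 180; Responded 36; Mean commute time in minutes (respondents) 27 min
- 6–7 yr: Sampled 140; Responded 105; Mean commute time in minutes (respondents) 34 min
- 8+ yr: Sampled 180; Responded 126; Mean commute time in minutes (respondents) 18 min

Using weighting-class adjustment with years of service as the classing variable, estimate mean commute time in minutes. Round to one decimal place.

Class response rates: 0–5 yr 36/180 = 20%, 6–7 yr 105/140 = 75%, 8+ yr 126/180 = 70%.
Inverse-response-rate weighting restores each class to its sampled count, so class totals weight by n_sampled:
  0–5 yr: 180 × 27 = 4860
  6–7 yr: 140 × 34 = 4760
  8+ yr: 180 × 18 = 3240
Adjusted estimate = 12,860 / 500 = 25.72 → 25.7.

25.7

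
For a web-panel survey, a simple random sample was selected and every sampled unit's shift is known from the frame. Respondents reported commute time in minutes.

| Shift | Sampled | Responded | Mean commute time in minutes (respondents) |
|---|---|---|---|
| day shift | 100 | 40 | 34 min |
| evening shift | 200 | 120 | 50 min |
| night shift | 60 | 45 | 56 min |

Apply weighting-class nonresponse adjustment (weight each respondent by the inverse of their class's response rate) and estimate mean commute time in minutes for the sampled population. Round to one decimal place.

Response rates by class: day shift 40/100 = 40%, evening shift 120/200 = 60%, night shift 45/60 = 75%.
Weighting each respondent by the inverse class response rate inflates each class back to its sampled size, so the class weight is n_sampled:
  day shift: 100 × 34 = 3400
  evening shift: 200 × 50 = 10,000
  night shift: 60 × 56 = 3360
Adjusted estimate = 16,760 / 360 = 46.5556 → 46.6.

46.6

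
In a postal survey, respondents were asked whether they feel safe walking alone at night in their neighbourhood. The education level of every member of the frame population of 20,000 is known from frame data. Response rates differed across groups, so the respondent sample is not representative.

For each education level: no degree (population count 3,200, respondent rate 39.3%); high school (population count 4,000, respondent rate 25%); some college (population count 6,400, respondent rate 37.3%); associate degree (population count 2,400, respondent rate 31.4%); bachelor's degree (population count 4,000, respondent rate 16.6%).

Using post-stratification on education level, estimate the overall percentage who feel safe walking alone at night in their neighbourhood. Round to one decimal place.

Each cell contributes population-share × respondent value:
  no degree: (3,200/20,000) × 39.3 = 6.288
  high school: (4,000/20,000) × 25 = 5
  some college: (6,400/20,000) × 37.3 = 11.936
  associate degree: (2,400/20,000) × 31.4 = 3.768
  bachelor's degree: (4,000/20,000) × 16.6 = 3.32
Post-stratified estimate = 30.312 → 30.3%.

30.3%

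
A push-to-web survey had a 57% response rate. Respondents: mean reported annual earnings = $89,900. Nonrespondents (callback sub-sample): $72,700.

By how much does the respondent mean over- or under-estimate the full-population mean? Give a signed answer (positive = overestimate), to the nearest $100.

+$7,400

Nonresponse fraction = 1 − 0.57 = 0.43.
Bias = (nonresponse fraction) × (respondent mean − nonrespondent mean)
     = 0.43 × (89,900 − 72,700) = 0.43 × 17,200 = 7396.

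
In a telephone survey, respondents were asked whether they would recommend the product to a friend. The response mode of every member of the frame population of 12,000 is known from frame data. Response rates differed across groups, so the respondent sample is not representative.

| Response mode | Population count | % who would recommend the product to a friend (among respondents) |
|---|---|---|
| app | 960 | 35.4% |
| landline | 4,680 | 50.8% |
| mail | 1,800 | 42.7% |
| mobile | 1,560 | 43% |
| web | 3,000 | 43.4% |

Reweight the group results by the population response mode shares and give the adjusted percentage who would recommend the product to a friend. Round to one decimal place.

Weight each group's respondent value by its population share:
  app: (960/12,000) × 35.4 = 2.832
  landline: (4,680/12,000) × 50.8 = 19.812
  mail: (1,800/12,000) × 42.7 = 6.405
  mobile: (1,560/12,000) × 43 = 5.59
  web: (3,000/12,000) × 43.4 = 10.85
Post-stratified estimate = 45.489 → 45.5%.

45.5%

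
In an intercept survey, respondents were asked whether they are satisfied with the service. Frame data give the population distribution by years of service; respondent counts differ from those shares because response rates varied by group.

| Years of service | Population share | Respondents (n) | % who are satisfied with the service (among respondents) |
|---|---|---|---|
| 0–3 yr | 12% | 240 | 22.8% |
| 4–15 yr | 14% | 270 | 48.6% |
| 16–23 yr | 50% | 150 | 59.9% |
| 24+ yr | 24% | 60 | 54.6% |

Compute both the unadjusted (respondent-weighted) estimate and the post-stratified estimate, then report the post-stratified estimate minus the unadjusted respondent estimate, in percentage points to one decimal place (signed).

Naive respondent-only estimate (weights = respondent counts):
  (240/720)×22.8 + (270/720)×48.6 + (150/720)×59.9 + (60/720)×54.6 = 42.8542%
Post-stratified estimate weights by population shares:
  0.12×22.8 + 0.14×48.6 + 0.5×59.9 + 0.24×54.6 = 52.594%
Difference = 52.594 − 42.8542 = 9.7398 pp.

+9.7 percentage points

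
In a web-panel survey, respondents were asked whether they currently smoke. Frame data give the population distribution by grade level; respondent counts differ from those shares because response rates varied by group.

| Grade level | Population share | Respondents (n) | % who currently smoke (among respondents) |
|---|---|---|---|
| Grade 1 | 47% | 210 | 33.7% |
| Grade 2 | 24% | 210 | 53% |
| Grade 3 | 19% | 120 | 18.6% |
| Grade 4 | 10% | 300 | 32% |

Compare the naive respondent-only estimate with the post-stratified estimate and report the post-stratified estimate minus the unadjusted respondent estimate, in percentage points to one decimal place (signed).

Naive respondent-only estimate (weights = respondent counts):
  (210/840)×33.7 + (210/840)×53 + (120/840)×18.6 + (300/840)×32 = 35.7607%
Reweighting by population grade level shares:
  0.47×33.7 + 0.24×53 + 0.19×18.6 + 0.1×32 = 35.293%
Difference = 35.293 − 35.7607 = -0.4677 pp.

-0.5 percentage points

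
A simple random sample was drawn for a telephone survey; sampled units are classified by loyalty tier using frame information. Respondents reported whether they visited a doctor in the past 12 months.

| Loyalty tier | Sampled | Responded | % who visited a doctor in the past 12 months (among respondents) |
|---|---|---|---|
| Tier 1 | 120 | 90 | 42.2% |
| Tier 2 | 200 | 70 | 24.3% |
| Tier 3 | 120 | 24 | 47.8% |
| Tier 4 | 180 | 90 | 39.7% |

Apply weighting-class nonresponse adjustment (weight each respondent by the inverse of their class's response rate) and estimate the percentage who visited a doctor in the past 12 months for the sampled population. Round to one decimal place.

36.8%

Response rates by class: Tier 1 90/120 = 75%, Tier 2 70/200 = 35%, Tier 3 24/120 = 20%, Tier 4 90/180 = 50%.
Each respondent's weight = sampled/responded in their class; summing within a class gives n_sampled, so:
  Tier 1: 120 × 42.2 = 5064
  Tier 2: 200 × 24.3 = 4860
  Tier 3: 120 × 47.8 = 5736
  Tier 4: 180 × 39.7 = 7146
Adjusted estimate = 22,806 / 620 = 36.7839 → 36.8%.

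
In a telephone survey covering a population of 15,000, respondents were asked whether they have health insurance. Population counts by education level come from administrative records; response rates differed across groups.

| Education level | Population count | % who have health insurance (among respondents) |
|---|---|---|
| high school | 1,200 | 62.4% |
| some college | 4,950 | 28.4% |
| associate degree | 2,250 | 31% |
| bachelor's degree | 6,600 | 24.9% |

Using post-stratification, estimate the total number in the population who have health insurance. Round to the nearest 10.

4,500

Each cell contributes its population count × the respondent rate:
  high school: 1,200 × 62.4% = 748.8
  some college: 4,950 × 28.4% = 1405.8
  associate degree: 2,250 × 31% = 697.5
  bachelor's degree: 6,600 × 24.9% = 1643.4
Estimated total = 4495.5 → 4,500.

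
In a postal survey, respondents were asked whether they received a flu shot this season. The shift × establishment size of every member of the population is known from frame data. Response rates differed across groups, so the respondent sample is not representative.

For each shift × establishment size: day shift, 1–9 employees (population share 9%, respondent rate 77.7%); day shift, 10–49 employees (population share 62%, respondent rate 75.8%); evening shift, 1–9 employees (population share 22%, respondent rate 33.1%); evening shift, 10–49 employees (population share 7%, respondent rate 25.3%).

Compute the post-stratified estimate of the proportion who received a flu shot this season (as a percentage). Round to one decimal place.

63.0%

Each cell contributes population-share × respondent value:
  day shift, 1–9 employees: 0.09 × 77.7 = 6.993
  day shift, 10–49 employees: 0.62 × 75.8 = 46.996
  evening shift, 1–9 employees: 0.22 × 33.1 = 7.282
  evening shift, 10–49 employees: 0.07 × 25.3 = 1.771
Post-stratified estimate = 63.042 → 63.0%.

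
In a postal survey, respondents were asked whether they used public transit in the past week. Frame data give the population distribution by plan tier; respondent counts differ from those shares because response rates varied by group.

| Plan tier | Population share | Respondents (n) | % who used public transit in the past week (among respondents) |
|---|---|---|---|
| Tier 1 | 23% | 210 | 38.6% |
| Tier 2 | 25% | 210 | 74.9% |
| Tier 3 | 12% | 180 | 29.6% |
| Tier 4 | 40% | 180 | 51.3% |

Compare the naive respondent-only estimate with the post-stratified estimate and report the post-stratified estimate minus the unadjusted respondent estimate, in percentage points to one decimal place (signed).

+2.4 percentage points

Naive respondent-only estimate (weights = respondent counts):
  (210/780)×38.6 + (210/780)×74.9 + (180/780)×29.6 + (180/780)×51.3 = 49.2269%
Reweighting by population plan tier shares:
  0.23×38.6 + 0.25×74.9 + 0.12×29.6 + 0.4×51.3 = 51.675%
Difference = 51.675 − 49.2269 = 2.4481 pp.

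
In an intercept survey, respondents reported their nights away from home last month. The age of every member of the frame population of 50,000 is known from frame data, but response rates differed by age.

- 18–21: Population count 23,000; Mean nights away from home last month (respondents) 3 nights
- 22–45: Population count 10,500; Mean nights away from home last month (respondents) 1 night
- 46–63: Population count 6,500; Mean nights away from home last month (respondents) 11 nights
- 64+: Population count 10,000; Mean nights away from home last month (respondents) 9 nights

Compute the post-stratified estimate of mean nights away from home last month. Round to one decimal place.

Post-stratification weights by population share, not respondent share:
  18–21: (23,000/50,000) × 3 = 1.38
  22–45: (10,500/50,000) × 1 = 0.21
  46–63: (6,500/50,000) × 11 = 1.43
  64+: (10,000/50,000) × 9 = 1.8
Post-stratified estimate = 4.82 → 4.8.

4.8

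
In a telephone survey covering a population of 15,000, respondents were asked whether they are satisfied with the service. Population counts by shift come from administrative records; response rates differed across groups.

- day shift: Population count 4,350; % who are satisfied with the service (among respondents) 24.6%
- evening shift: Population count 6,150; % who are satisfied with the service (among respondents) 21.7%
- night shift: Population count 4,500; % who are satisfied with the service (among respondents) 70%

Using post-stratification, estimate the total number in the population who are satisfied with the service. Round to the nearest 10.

Estimated count per cell = population count × respondent percentage:
  day shift: 4,350 × 24.6% = 1070.1
  evening shift: 6,150 × 21.7% = 1334.55
  night shift: 4,500 × 70% = 3150
Estimated total = 5554.65 → 5,550.

5,550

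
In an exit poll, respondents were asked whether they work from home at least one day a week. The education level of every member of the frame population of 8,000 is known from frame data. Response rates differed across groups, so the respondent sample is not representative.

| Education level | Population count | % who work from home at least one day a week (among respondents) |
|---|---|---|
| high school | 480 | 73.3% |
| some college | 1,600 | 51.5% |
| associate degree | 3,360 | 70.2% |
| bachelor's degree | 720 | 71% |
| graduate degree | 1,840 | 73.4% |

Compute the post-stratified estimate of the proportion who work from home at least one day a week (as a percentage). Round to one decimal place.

Reweight to the known education level distribution:
  high school: (480/8,000) × 73.3 = 4.398
  some college: (1,600/8,000) × 51.5 = 10.3
  associate degree: (3,360/8,000) × 70.2 = 29.484
  bachelor's degree: (720/8,000) × 71 = 6.39
  graduate degree: (1,840/8,000) × 73.4 = 16.882
Post-stratified estimate = 67.454 → 67.5%.

67.5%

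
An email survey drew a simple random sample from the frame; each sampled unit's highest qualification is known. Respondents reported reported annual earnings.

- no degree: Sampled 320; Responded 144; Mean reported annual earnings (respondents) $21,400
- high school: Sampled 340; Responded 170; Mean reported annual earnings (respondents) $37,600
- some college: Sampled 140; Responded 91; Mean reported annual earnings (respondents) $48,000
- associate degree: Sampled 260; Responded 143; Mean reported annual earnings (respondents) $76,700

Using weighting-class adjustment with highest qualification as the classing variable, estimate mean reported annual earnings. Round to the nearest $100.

Class response rates: no degree 144/320 = 45%, high school 170/340 = 50%, some college 91/140 = 65%, associate degree 143/260 = 55%.
With weight = n_sampled/n_responded per class, the weighted class total is n_sampled:
  no degree: 320 × 21,400 = 6,848,000
  high school: 340 × 37,600 = 12,784,000
  some college: 140 × 48,000 = 6,720,000
  associate degree: 260 × 76,700 = 19,942,000
Adjusted estimate = 46,294,000 / 1,060 = 43673.6 → $43,700.

$43,700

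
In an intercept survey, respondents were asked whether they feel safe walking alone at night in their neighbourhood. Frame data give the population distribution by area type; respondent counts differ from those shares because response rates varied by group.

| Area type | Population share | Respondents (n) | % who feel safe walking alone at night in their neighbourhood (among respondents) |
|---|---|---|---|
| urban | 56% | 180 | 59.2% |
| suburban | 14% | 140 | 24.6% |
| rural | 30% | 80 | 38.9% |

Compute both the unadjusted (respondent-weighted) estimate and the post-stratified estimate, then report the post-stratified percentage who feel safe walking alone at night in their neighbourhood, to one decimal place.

48.3%

Naive respondent-only estimate (weights = respondent counts):
  (180/400)×59.2 + (140/400)×24.6 + (80/400)×38.9 = 43.03%
Post-stratified estimate weights by population shares:
  0.56×59.2 + 0.14×24.6 + 0.3×38.9 = 48.266%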